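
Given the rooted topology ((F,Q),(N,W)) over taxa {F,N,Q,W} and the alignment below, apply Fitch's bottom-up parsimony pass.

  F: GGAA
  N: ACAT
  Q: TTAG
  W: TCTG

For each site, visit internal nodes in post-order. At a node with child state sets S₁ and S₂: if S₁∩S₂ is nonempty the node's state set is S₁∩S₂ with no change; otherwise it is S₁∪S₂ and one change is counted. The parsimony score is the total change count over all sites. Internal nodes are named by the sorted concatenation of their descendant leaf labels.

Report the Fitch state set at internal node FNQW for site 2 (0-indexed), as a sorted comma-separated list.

A

site 0, node FQ: F={G} ∪ Q={T} → {G,T} (+1)
site 0, node NW: N={A} ∪ W={T} → {A,T} (+1)
site 0, node FNQW: FQ={G,T} ∩ NW={A,T} → {T} (+0)
site 1, node FQ: F={G} ∪ Q={T} → {G,T} (+1)
site 1, node NW: N={C} ∩ W={C} → {C} (+0)
site 1, node FNQW: FQ={G,T} ∪ NW={C} → {C,G,T} (+1)
site 2, node FQ: F={A} ∩ Q={A} → {A} (+0)
site 2, node NW: N={A} ∪ W={T} → {A,T} (+1)
site 2, node FNQW: FQ={A} ∩ NW={A,T} → {A} (+0)
site 3, node FQ: F={A} ∪ Q={G} → {A,G} (+1)
site 3, node NW: N={T} ∪ W={G} → {G,T} (+1)
site 3, node FNQW: FQ={A,G} ∩ NW={G,T} → {G} (+0)
per-site changes: [2, 2, 1, 2]; total = 7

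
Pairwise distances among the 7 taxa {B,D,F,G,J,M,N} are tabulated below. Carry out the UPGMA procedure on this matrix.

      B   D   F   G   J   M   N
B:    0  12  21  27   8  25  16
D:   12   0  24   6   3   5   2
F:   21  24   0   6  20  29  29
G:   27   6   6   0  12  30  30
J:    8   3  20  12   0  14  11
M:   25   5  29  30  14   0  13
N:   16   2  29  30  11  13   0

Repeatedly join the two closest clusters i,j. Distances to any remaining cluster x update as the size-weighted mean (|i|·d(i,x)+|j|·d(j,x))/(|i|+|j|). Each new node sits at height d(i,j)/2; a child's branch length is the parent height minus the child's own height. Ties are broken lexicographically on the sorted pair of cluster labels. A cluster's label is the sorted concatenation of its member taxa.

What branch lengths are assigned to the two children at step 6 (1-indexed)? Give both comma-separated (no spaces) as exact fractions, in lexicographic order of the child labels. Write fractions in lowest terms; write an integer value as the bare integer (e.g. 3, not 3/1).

151/40,42/5

1. join D+N (d=2) ⇒ DN; edges |D|=1, |N|=1
  updated: d(B,DN)=14, d(DN,F)=53/2, d(DN,G)=18, d(DN,J)=7, d(DN,M)=9
2. join F+G (d=6) ⇒ FG; edges |F|=3, |G|=3
  updated: d(B,FG)=24, d(DN,FG)=89/4, d(FG,J)=16, d(FG,M)=59/2
3. join DN+J (d=7) ⇒ DJN; edges |DN|=5/2, |J|=7/2
  updated: d(B,DJN)=12, d(DJN,FG)=121/6, d(DJN,M)=32/3
4. join DJN+M (d=32/3) ⇒ DJMN; edges |DJN|=11/6, |M|=16/3
  updated: d(B,DJMN)=61/4, d(DJMN,FG)=45/2
5. join B+DJMN (d=61/4) ⇒ BDJMN; edges |B|=61/8, |DJMN|=55/24
  updated: d(BDJMN,FG)=114/5
6. join BDJMN+FG (d=114/5) ⇒ BDFGJMN; edges |BDJMN|=151/40, |FG|=42/5
final tree: ((B:61/8,(((D:1,N:1):5/2,J:7/2):11/6,M:16/3):55/24):151/40,(F:3,G:3):42/5)
total length: 5191/120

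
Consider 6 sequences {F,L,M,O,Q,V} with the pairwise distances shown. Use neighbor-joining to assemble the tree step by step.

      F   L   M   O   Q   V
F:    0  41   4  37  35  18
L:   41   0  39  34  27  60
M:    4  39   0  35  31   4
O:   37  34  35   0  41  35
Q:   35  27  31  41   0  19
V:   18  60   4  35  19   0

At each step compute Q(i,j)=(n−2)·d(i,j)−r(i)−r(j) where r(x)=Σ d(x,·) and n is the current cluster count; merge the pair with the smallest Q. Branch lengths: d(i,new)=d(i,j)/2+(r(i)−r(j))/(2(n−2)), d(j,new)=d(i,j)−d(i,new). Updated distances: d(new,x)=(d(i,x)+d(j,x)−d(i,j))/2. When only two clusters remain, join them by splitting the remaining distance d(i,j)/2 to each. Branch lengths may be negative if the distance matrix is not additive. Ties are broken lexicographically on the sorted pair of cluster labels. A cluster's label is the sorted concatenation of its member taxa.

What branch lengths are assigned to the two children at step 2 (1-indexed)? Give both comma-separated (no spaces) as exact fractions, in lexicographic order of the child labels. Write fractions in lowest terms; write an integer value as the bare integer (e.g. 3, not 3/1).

77/12,127/12

iteration 1: select L,O (d=34, Q=-247); attach at lengths (155/8, 117/8); label the merged cluster LO
  updated: d(F,LO)=22, d(LO,M)=20, d(LO,Q)=17, d(LO,V)=61/2
iteration 2: select LO,Q (d=17, Q=-281/2); attach at lengths (77/12, 127/12); label the merged cluster LOQ
  updated: d(F,LOQ)=20, d(LOQ,M)=17, d(LOQ,V)=65/4
iteration 3: select F,M (d=4, Q=-59); attach at lengths (25/4, -9/4); label the merged cluster FM
  updated: d(FM,LOQ)=33/2, d(FM,V)=9
iteration 4: select FM,LOQ (d=33/2, Q=-167/4); attach at lengths (37/8, 95/8); label the merged cluster FLMOQ
  updated: d(FLMOQ,V)=35/8
iteration 5: select FLMOQ,V (d=35/8); attach at lengths (35/16, 35/16); label the merged cluster FLMOQV
final tree: (((F:25/4,M:-9/4):37/8,((L:155/8,O:117/8):77/12,Q:127/12):95/8):35/16,V:35/16)
total length: 607/8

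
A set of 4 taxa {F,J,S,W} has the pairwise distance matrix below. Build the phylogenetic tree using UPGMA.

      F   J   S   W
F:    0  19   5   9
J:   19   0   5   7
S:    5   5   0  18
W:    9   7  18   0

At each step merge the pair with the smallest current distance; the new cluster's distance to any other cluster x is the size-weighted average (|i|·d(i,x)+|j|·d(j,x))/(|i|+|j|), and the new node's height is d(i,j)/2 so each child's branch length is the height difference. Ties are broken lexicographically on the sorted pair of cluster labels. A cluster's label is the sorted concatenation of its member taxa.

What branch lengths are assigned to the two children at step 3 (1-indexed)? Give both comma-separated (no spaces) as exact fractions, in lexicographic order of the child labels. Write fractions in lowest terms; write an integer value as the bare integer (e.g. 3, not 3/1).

iteration 1: select F,S (d=5); attach at lengths (5/2, 5/2); label the merged cluster FS
  updated: d(FS,J)=12, d(FS,W)=27/2
iteration 2: select J,W (d=7); attach at lengths (7/2, 7/2); label the merged cluster JW
  updated: d(FS,JW)=51/4
iteration 3: select FS,JW (d=51/4); attach at lengths (31/8, 23/8); label the merged cluster FJSW
final tree: ((F:5/2,S:5/2):31/8,(J:7/2,W:7/2):23/8)
total length: 75/4

31/8,23/8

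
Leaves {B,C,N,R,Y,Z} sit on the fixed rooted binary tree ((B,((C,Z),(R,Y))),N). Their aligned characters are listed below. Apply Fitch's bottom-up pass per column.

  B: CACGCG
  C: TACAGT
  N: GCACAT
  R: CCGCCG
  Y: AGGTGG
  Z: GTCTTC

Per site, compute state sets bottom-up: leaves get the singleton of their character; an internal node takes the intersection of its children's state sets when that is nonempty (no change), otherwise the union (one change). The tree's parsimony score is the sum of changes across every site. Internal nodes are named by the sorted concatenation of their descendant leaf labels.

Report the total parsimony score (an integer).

[col 0] CZ: children C:{T}, Z:{G} ∪→ {G,T}; cost 1
[col 0] RY: children R:{C}, Y:{A} ∪→ {A,C}; cost 1
[col 0] CRYZ: children CZ:{G,T}, RY:{A,C} ∪→ {A,C,G,T}; cost 1
[col 0] BCRYZ: children B:{C}, CRYZ:{A,C,G,T} ∩→ {C}; cost 0
[col 0] BCNRYZ: children BCRYZ:{C}, N:{G} ∪→ {C,G}; cost 1
[col 1] CZ: children C:{A}, Z:{T} ∪→ {A,T}; cost 1
[col 1] RY: children R:{C}, Y:{G} ∪→ {C,G}; cost 1
[col 1] CRYZ: children CZ:{A,T}, RY:{C,G} ∪→ {A,C,G,T}; cost 1
[col 1] BCRYZ: children B:{A}, CRYZ:{A,C,G,T} ∩→ {A}; cost 0
[col 1] BCNRYZ: children BCRYZ:{A}, N:{C} ∪→ {A,C}; cost 1
[col 2] CZ: children C:{C}, Z:{C} ∩→ {C}; cost 0
[col 2] RY: children R:{G}, Y:{G} ∩→ {G}; cost 0
[col 2] CRYZ: children CZ:{C}, RY:{G} ∪→ {C,G}; cost 1
[col 2] BCRYZ: children B:{C}, CRYZ:{C,G} ∩→ {C}; cost 0
[col 2] BCNRYZ: children BCRYZ:{C}, N:{A} ∪→ {A,C}; cost 1
[col 3] CZ: children C:{A}, Z:{T} ∪→ {A,T}; cost 1
[col 3] RY: children R:{C}, Y:{T} ∪→ {C,T}; cost 1
[col 3] CRYZ: children CZ:{A,T}, RY:{C,T} ∩→ {T}; cost 0
[col 3] BCRYZ: children B:{G}, CRYZ:{T} ∪→ {G,T}; cost 1
[col 3] BCNRYZ: children BCRYZ:{G,T}, N:{C} ∪→ {C,G,T}; cost 1
[col 4] CZ: children C:{G}, Z:{T} ∪→ {G,T}; cost 1
[col 4] RY: children R:{C}, Y:{G} ∪→ {C,G}; cost 1
[col 4] CRYZ: children CZ:{G,T}, RY:{C,G} ∩→ {G}; cost 0
[col 4] BCRYZ: children B:{C}, CRYZ:{G} ∪→ {C,G}; cost 1
[col 4] BCNRYZ: children BCRYZ:{C,G}, N:{A} ∪→ {A,C,G}; cost 1
[col 5] CZ: children C:{T}, Z:{C} ∪→ {C,T}; cost 1
[col 5] RY: children R:{G}, Y:{G} ∩→ {G}; cost 0
[col 5] CRYZ: children CZ:{C,T}, RY:{G} ∪→ {C,G,T}; cost 1
[col 5] BCRYZ: children B:{G}, CRYZ:{C,G,T} ∩→ {G}; cost 0
[col 5] BCNRYZ: children BCRYZ:{G}, N:{T} ∪→ {G,T}; cost 1
per-site changes: [4, 4, 2, 4, 4, 3]; total = 21

21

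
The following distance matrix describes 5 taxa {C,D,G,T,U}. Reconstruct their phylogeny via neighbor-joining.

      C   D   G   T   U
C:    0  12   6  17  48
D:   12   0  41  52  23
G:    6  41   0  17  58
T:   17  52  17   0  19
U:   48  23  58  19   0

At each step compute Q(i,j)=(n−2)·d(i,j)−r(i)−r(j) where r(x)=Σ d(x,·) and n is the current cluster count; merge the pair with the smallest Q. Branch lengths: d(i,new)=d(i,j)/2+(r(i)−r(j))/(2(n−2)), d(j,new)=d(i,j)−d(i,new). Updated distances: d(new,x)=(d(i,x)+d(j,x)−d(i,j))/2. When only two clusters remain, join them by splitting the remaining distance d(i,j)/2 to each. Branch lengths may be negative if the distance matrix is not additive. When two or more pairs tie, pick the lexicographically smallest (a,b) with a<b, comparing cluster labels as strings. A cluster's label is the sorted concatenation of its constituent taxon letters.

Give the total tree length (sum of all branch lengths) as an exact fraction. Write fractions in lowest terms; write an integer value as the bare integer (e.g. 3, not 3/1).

485/8

1. join D+U (d=23, Q=-207) ⇒ DU; edges |D|=49/6, |U|=89/6
  updated: d(C,DU)=37/2, d(DU,G)=38, d(DU,T)=24
2. join C+G (d=6, Q=-181/2) ⇒ CG; edges |C|=-15/8, |G|=63/8
  updated: d(CG,DU)=101/4, d(CG,T)=14
3. join CG+DU (d=101/4, Q=-253/4) ⇒ CDGU; edges |CG|=61/8, |DU|=141/8
  updated: d(CDGU,T)=51/8
4. join CDGU+T (d=51/8) ⇒ CDGTU; edges |CDGU|=51/16, |T|=51/16
final tree: (((C:-15/8,G:63/8):61/8,(D:49/6,U:89/6):141/8):51/16,T:51/16)
total length: 485/8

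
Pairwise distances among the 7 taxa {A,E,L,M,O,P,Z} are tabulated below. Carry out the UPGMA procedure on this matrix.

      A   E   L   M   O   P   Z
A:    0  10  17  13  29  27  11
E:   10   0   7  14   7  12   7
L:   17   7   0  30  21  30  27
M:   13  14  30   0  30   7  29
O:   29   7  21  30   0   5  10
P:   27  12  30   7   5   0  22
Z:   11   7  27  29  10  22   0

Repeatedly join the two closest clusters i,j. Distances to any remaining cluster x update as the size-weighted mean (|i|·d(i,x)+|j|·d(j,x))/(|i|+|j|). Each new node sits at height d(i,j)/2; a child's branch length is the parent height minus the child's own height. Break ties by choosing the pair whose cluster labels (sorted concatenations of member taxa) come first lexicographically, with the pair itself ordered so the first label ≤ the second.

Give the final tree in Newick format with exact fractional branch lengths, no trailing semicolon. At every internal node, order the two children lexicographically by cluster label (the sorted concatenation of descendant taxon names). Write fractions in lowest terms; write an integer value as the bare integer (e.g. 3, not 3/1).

iteration 1: select O,P (d=5); attach at lengths (5/2, 5/2); label the merged cluster OP
  updated: d(A,OP)=28, d(E,OP)=19/2, d(L,OP)=51/2, d(M,OP)=37/2, d(OP,Z)=16
iteration 2: select E,L (d=7); attach at lengths (7/2, 7/2); label the merged cluster EL
  updated: d(A,EL)=27/2, d(EL,M)=22, d(EL,OP)=35/2, d(EL,Z)=17
iteration 3: select A,Z (d=11); attach at lengths (11/2, 11/2); label the merged cluster AZ
  updated: d(AZ,EL)=61/4, d(AZ,M)=21, d(AZ,OP)=22
iteration 4: select AZ,EL (d=61/4); attach at lengths (17/8, 33/8); label the merged cluster AELZ
  updated: d(AELZ,M)=43/2, d(AELZ,OP)=79/4
iteration 5: select M,OP (d=37/2); attach at lengths (37/4, 27/4); label the merged cluster MOP
  updated: d(AELZ,MOP)=61/3
iteration 6: select AELZ,MOP (d=61/3); attach at lengths (61/24, 11/12); label the merged cluster AELMOPZ
final tree: (((A:11/2,Z:11/2):17/8,(E:7/2,L:7/2):33/8):61/24,(M:37/4,(O:5/2,P:5/2):27/4):11/12)
total length: 1169/24

(((A:11/2,Z:11/2):17/8,(E:7/2,L:7/2):33/8):61/24,(M:37/4,(O:5/2,P:5/2):27/4):11/12)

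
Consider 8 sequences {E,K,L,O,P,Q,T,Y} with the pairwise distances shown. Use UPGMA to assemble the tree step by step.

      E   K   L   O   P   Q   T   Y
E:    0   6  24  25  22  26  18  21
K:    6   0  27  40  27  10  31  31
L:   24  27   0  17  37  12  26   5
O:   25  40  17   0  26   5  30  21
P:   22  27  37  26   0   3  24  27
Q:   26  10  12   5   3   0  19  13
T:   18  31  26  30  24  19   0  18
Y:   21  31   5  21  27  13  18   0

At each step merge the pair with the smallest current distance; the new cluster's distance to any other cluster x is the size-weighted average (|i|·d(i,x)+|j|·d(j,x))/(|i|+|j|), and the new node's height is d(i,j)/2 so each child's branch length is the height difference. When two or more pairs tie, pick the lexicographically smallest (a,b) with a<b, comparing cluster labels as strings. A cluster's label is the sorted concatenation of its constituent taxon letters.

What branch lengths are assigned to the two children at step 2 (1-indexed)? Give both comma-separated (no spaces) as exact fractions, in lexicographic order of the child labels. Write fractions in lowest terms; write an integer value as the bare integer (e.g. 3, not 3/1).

1. join P+Q (d=3) ⇒ PQ; edges |P|=3/2, |Q|=3/2
  updated: d(E,PQ)=24, d(K,PQ)=37/2, d(L,PQ)=49/2, d(O,PQ)=31/2, d(PQ,T)=43/2, d(PQ,Y)=20
2. join L+Y (d=5) ⇒ LY; edges |L|=5/2, |Y|=5/2
  updated: d(E,LY)=45/2, d(K,LY)=29, d(LY,O)=19, d(LY,PQ)=89/4, d(LY,T)=22
3. join E+K (d=6) ⇒ EK; edges |E|=3, |K|=3
  updated: d(EK,LY)=103/4, d(EK,O)=65/2, d(EK,PQ)=85/4, d(EK,T)=49/2
4. join O+PQ (d=31/2) ⇒ OPQ; edges |O|=31/4, |PQ|=25/4
  updated: d(EK,OPQ)=25, d(LY,OPQ)=127/6, d(OPQ,T)=73/3
5. join LY+OPQ (d=127/6) ⇒ LOPQY; edges |LY|=97/12, |OPQ|=17/6
  updated: d(EK,LOPQY)=253/10, d(LOPQY,T)=117/5
6. join LOPQY+T (d=117/5) ⇒ LOPQTY; edges |LOPQY|=67/60, |T|=117/10
  updated: d(EK,LOPQTY)=151/6
7. join EK+LOPQTY (d=151/6) ⇒ EKLOPQTY; edges |EK|=115/12, |LOPQTY|=53/60
final tree: ((E:3,K:3):115/12,(((L:5/2,Y:5/2):97/12,(O:31/4,(P:3/2,Q:3/2):25/4):17/6):67/60,T:117/10):53/60)
total length: 311/5

5/2,5/2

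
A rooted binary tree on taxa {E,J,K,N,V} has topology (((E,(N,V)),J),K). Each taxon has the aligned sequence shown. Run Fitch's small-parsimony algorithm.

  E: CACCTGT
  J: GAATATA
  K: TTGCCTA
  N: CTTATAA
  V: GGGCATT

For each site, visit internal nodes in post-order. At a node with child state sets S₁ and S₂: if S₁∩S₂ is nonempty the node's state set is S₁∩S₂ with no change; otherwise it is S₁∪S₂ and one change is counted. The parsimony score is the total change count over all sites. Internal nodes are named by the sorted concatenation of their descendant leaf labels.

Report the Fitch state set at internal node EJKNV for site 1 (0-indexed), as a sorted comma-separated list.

A,T

[col 0] NV: children N:{C}, V:{G} ∪→ {C,G}; cost 1
[col 0] ENV: children E:{C}, NV:{C,G} ∩→ {C}; cost 0
[col 0] EJNV: children ENV:{C}, J:{G} ∪→ {C,G}; cost 1
[col 0] EJKNV: children EJNV:{C,G}, K:{T} ∪→ {C,G,T}; cost 1
[col 1] NV: children N:{T}, V:{G} ∪→ {G,T}; cost 1
[col 1] ENV: children E:{A}, NV:{G,T} ∪→ {A,G,T}; cost 1
[col 1] EJNV: children ENV:{A,G,T}, J:{A} ∩→ {A}; cost 0
[col 1] EJKNV: children EJNV:{A}, K:{T} ∪→ {A,T}; cost 1
[col 2] NV: children N:{T}, V:{G} ∪→ {G,T}; cost 1
[col 2] ENV: children E:{C}, NV:{G,T} ∪→ {C,G,T}; cost 1
[col 2] EJNV: children ENV:{C,G,T}, J:{A} ∪→ {A,C,G,T}; cost 1
[col 2] EJKNV: children EJNV:{A,C,G,T}, K:{G} ∩→ {G}; cost 0
[col 3] NV: children N:{A}, V:{C} ∪→ {A,C}; cost 1
[col 3] ENV: children E:{C}, NV:{A,C} ∩→ {C}; cost 0
[col 3] EJNV: children ENV:{C}, J:{T} ∪→ {C,T}; cost 1
[col 3] EJKNV: children EJNV:{C,T}, K:{C} ∩→ {C}; cost 0
[col 4] NV: children N:{T}, V:{A} ∪→ {A,T}; cost 1
[col 4] ENV: children E:{T}, NV:{A,T} ∩→ {T}; cost 0
[col 4] EJNV: children ENV:{T}, J:{A} ∪→ {A,T}; cost 1
[col 4] EJKNV: children EJNV:{A,T}, K:{C} ∪→ {A,C,T}; cost 1
[col 5] NV: children N:{A}, V:{T} ∪→ {A,T}; cost 1
[col 5] ENV: children E:{G}, NV:{A,T} ∪→ {A,G,T}; cost 1
[col 5] EJNV: children ENV:{A,G,T}, J:{T} ∩→ {T}; cost 0
[col 5] EJKNV: children EJNV:{T}, K:{T} ∩→ {T}; cost 0
[col 6] NV: children N:{A}, V:{T} ∪→ {A,T}; cost 1
[col 6] ENV: children E:{T}, NV:{A,T} ∩→ {T}; cost 0
[col 6] EJNV: children ENV:{T}, J:{A} ∪→ {A,T}; cost 1
[col 6] EJKNV: children EJNV:{A,T}, K:{A} ∩→ {A}; cost 0
per-site changes: [3, 3, 3, 2, 3, 2, 2]; total = 18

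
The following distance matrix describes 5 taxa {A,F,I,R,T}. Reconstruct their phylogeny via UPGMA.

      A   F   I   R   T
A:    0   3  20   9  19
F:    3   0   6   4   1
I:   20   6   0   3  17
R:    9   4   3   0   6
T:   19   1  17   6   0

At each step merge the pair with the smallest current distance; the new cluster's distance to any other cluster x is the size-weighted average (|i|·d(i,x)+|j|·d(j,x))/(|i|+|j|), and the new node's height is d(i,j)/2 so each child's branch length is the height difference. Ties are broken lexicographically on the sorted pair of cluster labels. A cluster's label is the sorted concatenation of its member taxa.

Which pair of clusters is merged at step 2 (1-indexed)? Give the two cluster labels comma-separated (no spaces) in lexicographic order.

step 1: merge (F,T) at d=1; branch lengths F→1/2, T→1/2; new cluster FT
  updated: d(A,FT)=11, d(FT,I)=23/2, d(FT,R)=5
step 2: merge (I,R) at d=3; branch lengths I→3/2, R→3/2; new cluster IR
  updated: d(A,IR)=29/2, d(FT,IR)=33/4
step 3: merge (FT,IR) at d=33/4; branch lengths FT→29/8, IR→21/8; new cluster FIRT
  updated: d(A,FIRT)=51/4
step 4: merge (A,FIRT) at d=51/4; branch lengths A→51/8, FIRT→9/4; new cluster AFIRT
final tree: (A:51/8,((F:1/2,T:1/2):29/8,(I:3/2,R:3/2):21/8):9/4)
total length: 151/8

I,R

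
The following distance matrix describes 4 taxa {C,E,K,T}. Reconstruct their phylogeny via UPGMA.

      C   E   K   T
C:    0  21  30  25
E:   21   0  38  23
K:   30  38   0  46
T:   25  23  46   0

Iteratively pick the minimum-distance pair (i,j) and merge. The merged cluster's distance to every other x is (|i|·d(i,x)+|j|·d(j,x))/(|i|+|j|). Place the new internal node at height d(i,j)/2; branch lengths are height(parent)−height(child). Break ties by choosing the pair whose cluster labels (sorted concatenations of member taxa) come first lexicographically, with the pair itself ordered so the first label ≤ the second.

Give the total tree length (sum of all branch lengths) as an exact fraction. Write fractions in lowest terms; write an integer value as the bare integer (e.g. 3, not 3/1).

iteration 1: select C,E (d=21); attach at lengths (21/2, 21/2); label the merged cluster CE
  updated: d(CE,K)=34, d(CE,T)=24
iteration 2: select CE,T (d=24); attach at lengths (3/2, 12); label the merged cluster CET
  updated: d(CET,K)=38
iteration 3: select CET,K (d=38); attach at lengths (7, 19); label the merged cluster CEKT
final tree: (((C:21/2,E:21/2):3/2,T:12):7,K:19)
total length: 121/2

121/2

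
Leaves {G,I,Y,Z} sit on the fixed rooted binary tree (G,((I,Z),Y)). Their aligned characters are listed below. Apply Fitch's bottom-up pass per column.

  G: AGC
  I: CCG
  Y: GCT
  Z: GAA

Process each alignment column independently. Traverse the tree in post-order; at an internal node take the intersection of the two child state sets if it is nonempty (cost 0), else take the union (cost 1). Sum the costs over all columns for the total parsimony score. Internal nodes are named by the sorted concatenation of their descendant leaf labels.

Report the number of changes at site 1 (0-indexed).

2

IZ@0: {C} ∪ {G} = {C,G} (union, +1)
IYZ@0: {C,G} ∩ {G} = {G} (intersection, +0)
GIYZ@0: {A} ∪ {G} = {A,G} (union, +1)
IZ@1: {C} ∪ {A} = {A,C} (union, +1)
IYZ@1: {A,C} ∩ {C} = {C} (intersection, +0)
GIYZ@1: {G} ∪ {C} = {C,G} (union, +1)
IZ@2: {G} ∪ {A} = {A,G} (union, +1)
IYZ@2: {A,G} ∪ {T} = {A,G,T} (union, +1)
GIYZ@2: {C} ∪ {A,G,T} = {A,C,G,T} (union, +1)
per-site changes: [2, 2, 3]; total = 7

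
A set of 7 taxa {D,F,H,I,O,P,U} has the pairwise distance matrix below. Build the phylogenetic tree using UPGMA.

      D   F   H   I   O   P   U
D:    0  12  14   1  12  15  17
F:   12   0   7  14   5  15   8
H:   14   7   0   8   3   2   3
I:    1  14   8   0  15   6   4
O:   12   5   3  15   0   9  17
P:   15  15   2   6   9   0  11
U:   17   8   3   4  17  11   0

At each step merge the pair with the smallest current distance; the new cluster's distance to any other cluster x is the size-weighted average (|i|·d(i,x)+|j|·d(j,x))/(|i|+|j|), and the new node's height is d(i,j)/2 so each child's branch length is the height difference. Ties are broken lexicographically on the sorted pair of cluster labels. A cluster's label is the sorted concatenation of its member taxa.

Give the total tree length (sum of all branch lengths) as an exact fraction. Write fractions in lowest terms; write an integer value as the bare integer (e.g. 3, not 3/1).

1. join D+I (d=1) ⇒ DI; edges |D|=1/2, |I|=1/2
  updated: d(DI,F)=13, d(DI,H)=11, d(DI,O)=27/2, d(DI,P)=21/2, d(DI,U)=21/2
2. join H+P (d=2) ⇒ HP; edges |H|=1, |P|=1
  updated: d(DI,HP)=43/4, d(F,HP)=11, d(HP,O)=6, d(HP,U)=7
3. join F+O (d=5) ⇒ FO; edges |F|=5/2, |O|=5/2
  updated: d(DI,FO)=53/4, d(FO,HP)=17/2, d(FO,U)=25/2
4. join HP+U (d=7) ⇒ HPU; edges |HP|=5/2, |U|=7/2
  updated: d(DI,HPU)=32/3, d(FO,HPU)=59/6
5. join FO+HPU (d=59/6) ⇒ FHOPU; edges |FO|=29/12, |HPU|=17/12
  updated: d(DI,FHOPU)=117/10
6. join DI+FHOPU (d=117/10) ⇒ DFHIOPU; edges |DI|=107/20, |FHOPU|=14/15
final tree: ((D:1/2,I:1/2):107/20,((F:5/2,O:5/2):29/12,((H:1,P:1):5/2,U:7/2):17/12):14/15)
total length: 1447/60

1447/60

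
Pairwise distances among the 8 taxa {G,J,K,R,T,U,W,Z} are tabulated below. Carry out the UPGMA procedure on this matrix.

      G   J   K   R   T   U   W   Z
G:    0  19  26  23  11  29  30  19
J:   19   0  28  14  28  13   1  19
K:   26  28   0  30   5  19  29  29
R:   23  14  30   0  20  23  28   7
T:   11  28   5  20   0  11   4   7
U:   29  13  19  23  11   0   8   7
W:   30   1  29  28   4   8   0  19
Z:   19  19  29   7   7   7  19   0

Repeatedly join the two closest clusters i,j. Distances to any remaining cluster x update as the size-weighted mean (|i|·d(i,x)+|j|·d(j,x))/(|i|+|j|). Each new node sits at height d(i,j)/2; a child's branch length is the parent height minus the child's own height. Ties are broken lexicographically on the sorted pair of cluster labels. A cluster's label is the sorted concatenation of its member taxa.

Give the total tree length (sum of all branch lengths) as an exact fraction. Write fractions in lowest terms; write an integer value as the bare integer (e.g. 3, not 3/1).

311/6

iteration 1: select J,W (d=1); attach at lengths (1/2, 1/2); label the merged cluster JW
  updated: d(G,JW)=49/2, d(JW,K)=57/2, d(JW,R)=21, d(JW,T)=16, d(JW,U)=21/2, d(JW,Z)=19
iteration 2: select K,T (d=5); attach at lengths (5/2, 5/2); label the merged cluster KT
  updated: d(G,KT)=37/2, d(JW,KT)=89/4, d(KT,R)=25, d(KT,U)=15, d(KT,Z)=18
iteration 3: select R,Z (d=7); attach at lengths (7/2, 7/2); label the merged cluster RZ
  updated: d(G,RZ)=21, d(JW,RZ)=20, d(KT,RZ)=43/2, d(RZ,U)=15
iteration 4: select JW,U (d=21/2); attach at lengths (19/4, 21/4); label the merged cluster JUW
  updated: d(G,JUW)=26, d(JUW,KT)=119/6, d(JUW,RZ)=55/3
iteration 5: select JUW,RZ (d=55/3); attach at lengths (47/12, 17/3); label the merged cluster JRUWZ
  updated: d(G,JRUWZ)=24, d(JRUWZ,KT)=41/2
iteration 6: select G,KT (d=37/2); attach at lengths (37/4, 27/4); label the merged cluster GKT
  updated: d(GKT,JRUWZ)=65/3
iteration 7: select GKT,JRUWZ (d=65/3); attach at lengths (19/12, 5/3); label the merged cluster GJKRTUWZ
final tree: ((G:37/4,(K:5/2,T:5/2):27/4):19/12,(((J:1/2,W:1/2):19/4,U:21/4):47/12,(R:7/2,Z:7/2):17/3):5/3)
total length: 311/6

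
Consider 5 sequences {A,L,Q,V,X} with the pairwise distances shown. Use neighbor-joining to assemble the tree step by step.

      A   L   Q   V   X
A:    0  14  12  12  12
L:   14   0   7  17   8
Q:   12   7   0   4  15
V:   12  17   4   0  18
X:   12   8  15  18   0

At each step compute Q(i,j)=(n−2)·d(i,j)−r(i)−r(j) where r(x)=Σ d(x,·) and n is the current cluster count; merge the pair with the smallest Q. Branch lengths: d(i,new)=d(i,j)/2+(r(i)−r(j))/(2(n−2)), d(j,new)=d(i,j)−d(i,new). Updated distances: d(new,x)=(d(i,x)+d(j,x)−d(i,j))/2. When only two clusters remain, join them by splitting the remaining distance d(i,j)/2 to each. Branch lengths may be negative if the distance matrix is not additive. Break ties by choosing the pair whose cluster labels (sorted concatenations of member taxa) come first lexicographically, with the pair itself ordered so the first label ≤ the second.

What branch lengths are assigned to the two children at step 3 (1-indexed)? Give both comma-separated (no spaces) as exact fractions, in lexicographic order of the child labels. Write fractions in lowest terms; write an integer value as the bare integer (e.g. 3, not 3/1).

29/8,27/8

1. join Q+V (d=4, Q=-77) ⇒ QV; edges |Q|=-1/6, |V|=25/6
  updated: d(A,QV)=10, d(L,QV)=10, d(QV,X)=29/2
2. join A+QV (d=10, Q=-101/2) ⇒ AQV; edges |A|=43/8, |QV|=37/8
  updated: d(AQV,L)=7, d(AQV,X)=33/4
3. join AQV+L (d=7, Q=-93/4) ⇒ ALQV; edges |AQV|=29/8, |L|=27/8
  updated: d(ALQV,X)=37/8
4. join ALQV+X (d=37/8) ⇒ ALQVX; edges |ALQV|=37/16, |X|=37/16
final tree: (((A:43/8,(Q:-1/6,V:25/6):37/8):29/8,L:27/8):37/16,X:37/16)
total length: 205/8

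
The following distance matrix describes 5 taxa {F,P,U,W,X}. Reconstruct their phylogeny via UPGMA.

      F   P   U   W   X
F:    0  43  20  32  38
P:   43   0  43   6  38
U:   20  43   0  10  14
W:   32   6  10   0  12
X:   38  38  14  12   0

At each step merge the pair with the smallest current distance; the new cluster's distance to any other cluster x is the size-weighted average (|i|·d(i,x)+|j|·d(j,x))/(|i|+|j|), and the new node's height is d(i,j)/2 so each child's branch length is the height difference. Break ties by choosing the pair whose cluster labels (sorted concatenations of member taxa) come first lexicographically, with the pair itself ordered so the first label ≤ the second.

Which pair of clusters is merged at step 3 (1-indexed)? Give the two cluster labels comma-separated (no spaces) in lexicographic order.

1. join P+W (d=6) ⇒ PW; edges |P|=3, |W|=3
  updated: d(F,PW)=75/2, d(PW,U)=53/2, d(PW,X)=25
2. join U+X (d=14) ⇒ UX; edges |U|=7, |X|=7
  updated: d(F,UX)=29, d(PW,UX)=103/4
3. join PW+UX (d=103/4) ⇒ PUWX; edges |PW|=79/8, |UX|=47/8
  updated: d(F,PUWX)=133/4
4. join F+PUWX (d=133/4) ⇒ FPUWX; edges |F|=133/8, |PUWX|=15/4
final tree: (F:133/8,((P:3,W:3):79/8,(U:7,X:7):47/8):15/4)
total length: 449/8

PW,UX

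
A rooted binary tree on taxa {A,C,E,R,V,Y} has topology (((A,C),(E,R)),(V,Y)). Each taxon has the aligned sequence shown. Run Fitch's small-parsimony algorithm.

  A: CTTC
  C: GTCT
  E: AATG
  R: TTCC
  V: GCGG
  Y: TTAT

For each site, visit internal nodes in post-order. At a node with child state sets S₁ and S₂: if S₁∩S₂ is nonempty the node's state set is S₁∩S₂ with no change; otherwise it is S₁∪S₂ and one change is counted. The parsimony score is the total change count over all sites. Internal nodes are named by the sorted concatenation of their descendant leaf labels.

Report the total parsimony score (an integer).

AC@0: {C} ∪ {G} = {C,G} (union, +1)
ER@0: {A} ∪ {T} = {A,T} (union, +1)
ACER@0: {C,G} ∪ {A,T} = {A,C,G,T} (union, +1)
VY@0: {G} ∪ {T} = {G,T} (union, +1)
ACERVY@0: {A,C,G,T} ∩ {G,T} = {G,T} (intersection, +0)
AC@1: {T} ∩ {T} = {T} (intersection, +0)
ER@1: {A} ∪ {T} = {A,T} (union, +1)
ACER@1: {T} ∩ {A,T} = {T} (intersection, +0)
VY@1: {C} ∪ {T} = {C,T} (union, +1)
ACERVY@1: {T} ∩ {C,T} = {T} (intersection, +0)
AC@2: {T} ∪ {C} = {C,T} (union, +1)
ER@2: {T} ∪ {C} = {C,T} (union, +1)
ACER@2: {C,T} ∩ {C,T} = {C,T} (intersection, +0)
VY@2: {G} ∪ {A} = {A,G} (union, +1)
ACERVY@2: {C,T} ∪ {A,G} = {A,C,G,T} (union, +1)
AC@3: {C} ∪ {T} = {C,T} (union, +1)
ER@3: {G} ∪ {C} = {C,G} (union, +1)
ACER@3: {C,T} ∩ {C,G} = {C} (intersection, +0)
VY@3: {G} ∪ {T} = {G,T} (union, +1)
ACERVY@3: {C} ∪ {G,T} = {C,G,T} (union, +1)
per-site changes: [4, 2, 4, 4]; total = 14

14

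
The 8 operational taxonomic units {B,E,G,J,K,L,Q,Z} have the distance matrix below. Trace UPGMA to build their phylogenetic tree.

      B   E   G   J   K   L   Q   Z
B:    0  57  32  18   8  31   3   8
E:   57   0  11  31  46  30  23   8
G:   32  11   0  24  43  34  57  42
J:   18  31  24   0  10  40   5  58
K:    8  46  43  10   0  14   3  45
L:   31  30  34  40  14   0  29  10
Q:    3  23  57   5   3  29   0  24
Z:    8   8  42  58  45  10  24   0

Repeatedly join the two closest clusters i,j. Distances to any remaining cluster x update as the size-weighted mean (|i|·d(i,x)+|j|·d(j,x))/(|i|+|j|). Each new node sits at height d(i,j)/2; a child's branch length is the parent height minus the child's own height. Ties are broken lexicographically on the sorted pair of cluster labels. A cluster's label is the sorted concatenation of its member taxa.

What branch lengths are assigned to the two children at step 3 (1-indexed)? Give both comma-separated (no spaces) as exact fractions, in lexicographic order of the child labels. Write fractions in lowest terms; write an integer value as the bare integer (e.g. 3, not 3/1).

4,4

iteration 1: select B,Q (d=3); attach at lengths (3/2, 3/2); label the merged cluster BQ
  updated: d(BQ,E)=40, d(BQ,G)=89/2, d(BQ,J)=23/2, d(BQ,K)=11/2, d(BQ,L)=30, d(BQ,Z)=16
iteration 2: select BQ,K (d=11/2); attach at lengths (5/4, 11/4); label the merged cluster BKQ
  updated: d(BKQ,E)=42, d(BKQ,G)=44, d(BKQ,J)=11, d(BKQ,L)=74/3, d(BKQ,Z)=77/3
iteration 3: select E,Z (d=8); attach at lengths (4, 4); label the merged cluster EZ
  updated: d(BKQ,EZ)=203/6, d(EZ,G)=53/2, d(EZ,J)=89/2, d(EZ,L)=20
iteration 4: select BKQ,J (d=11); attach at lengths (11/4, 11/2); label the merged cluster BJKQ
  updated: d(BJKQ,EZ)=73/2, d(BJKQ,G)=39, d(BJKQ,L)=57/2
iteration 5: select EZ,L (d=20); attach at lengths (6, 10); label the merged cluster ELZ
  updated: d(BJKQ,ELZ)=203/6, d(ELZ,G)=29
iteration 6: select ELZ,G (d=29); attach at lengths (9/2, 29/2); label the merged cluster EGLZ
  updated: d(BJKQ,EGLZ)=281/8
iteration 7: select BJKQ,EGLZ (d=281/8); attach at lengths (193/16, 49/16); label the merged cluster BEGJKLQZ
final tree: ((((B:3/2,Q:3/2):5/4,K:11/4):11/4,J:11/2):193/16,(((E:4,Z:4):6,L:10):9/2,G:29/2):49/16)
total length: 587/8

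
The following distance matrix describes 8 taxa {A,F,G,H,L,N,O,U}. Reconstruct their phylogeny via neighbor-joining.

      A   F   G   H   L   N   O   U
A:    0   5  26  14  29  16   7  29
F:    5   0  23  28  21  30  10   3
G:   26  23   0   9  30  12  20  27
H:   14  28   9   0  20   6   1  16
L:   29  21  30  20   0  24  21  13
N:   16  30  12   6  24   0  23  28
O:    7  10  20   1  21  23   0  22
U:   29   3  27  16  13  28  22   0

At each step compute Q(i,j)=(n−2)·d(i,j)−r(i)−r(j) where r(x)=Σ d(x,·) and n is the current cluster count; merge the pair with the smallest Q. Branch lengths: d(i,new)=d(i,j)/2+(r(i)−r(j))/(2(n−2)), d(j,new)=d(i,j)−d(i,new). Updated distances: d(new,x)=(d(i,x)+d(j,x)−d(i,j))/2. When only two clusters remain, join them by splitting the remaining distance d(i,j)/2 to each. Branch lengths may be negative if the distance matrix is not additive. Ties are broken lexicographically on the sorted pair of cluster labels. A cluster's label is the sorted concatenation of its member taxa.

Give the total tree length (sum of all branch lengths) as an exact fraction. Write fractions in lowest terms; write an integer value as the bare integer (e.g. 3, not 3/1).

iteration 1: select F,U (d=3, Q=-240); attach at lengths (0, 3); label the merged cluster FU
  updated: d(A,FU)=31/2, d(FU,G)=47/2, d(FU,H)=41/2, d(FU,L)=31/2, d(FU,N)=55/2, d(FU,O)=29/2
iteration 2: select FU,L (d=31/2, Q=-179); attach at lengths (11/2, 10); label the merged cluster FLU
  updated: d(A,FLU)=29/2, d(FLU,G)=19, d(FLU,H)=25/2, d(FLU,N)=18, d(FLU,O)=10
iteration 3: select G,N (d=12, Q=-113); attach at lengths (59/8, 37/8); label the merged cluster GN
  updated: d(A,GN)=15, d(FLU,GN)=25/2, d(GN,H)=3/2, d(GN,O)=31/2
iteration 4: select GN,H (d=3/2, Q=-69); attach at lengths (10/3, -11/6); label the merged cluster GHN
  updated: d(A,GHN)=55/4, d(FLU,GHN)=47/4, d(GHN,O)=15/2
iteration 5: select A,O (d=7, Q=-183/4); attach at lengths (99/16, 13/16); label the merged cluster AO
  updated: d(AO,FLU)=35/4, d(AO,GHN)=57/8
iteration 6: select AO,FLU (d=35/4, Q=-221/8); attach at lengths (33/16, 107/16); label the merged cluster AFLOU
  updated: d(AFLOU,GHN)=81/16
iteration 7: select AFLOU,GHN (d=81/16); attach at lengths (81/32, 81/32); label the merged cluster AFGHLNOU
final tree: (((A:99/16,O:13/16):33/16,((F:0,U:3):11/2,L:10):107/16):81/32,((G:59/8,N:37/8):10/3,H:-11/6):81/32)
total length: 845/16

845/16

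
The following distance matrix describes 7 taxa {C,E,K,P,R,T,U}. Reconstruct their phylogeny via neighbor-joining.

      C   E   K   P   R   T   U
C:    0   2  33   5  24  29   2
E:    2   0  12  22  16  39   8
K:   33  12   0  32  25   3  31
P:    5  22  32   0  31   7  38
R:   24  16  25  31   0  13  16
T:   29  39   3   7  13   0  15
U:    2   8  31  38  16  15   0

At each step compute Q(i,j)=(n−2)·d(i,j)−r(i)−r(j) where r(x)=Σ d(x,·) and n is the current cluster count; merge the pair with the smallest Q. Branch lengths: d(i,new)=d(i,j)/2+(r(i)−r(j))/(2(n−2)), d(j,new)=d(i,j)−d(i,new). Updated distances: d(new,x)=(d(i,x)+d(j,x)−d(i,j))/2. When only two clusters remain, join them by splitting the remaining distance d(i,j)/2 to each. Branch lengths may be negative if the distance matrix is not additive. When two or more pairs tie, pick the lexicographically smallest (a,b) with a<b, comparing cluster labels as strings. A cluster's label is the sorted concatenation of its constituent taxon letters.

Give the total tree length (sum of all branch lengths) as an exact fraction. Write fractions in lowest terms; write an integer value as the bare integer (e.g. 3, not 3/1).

1537/32

step 1: merge (K,T) at d=3, Q=-227; branch lengths K→9/2, T→-3/2; new cluster KT
  updated: d(C,KT)=59/2, d(E,KT)=24, d(KT,P)=18, d(KT,R)=35/2, d(KT,U)=43/2
step 2: merge (C,P) at d=5, Q=-313/2; branch lengths C→-63/16, P→143/16; new cluster CP
  updated: d(CP,E)=19/2, d(CP,KT)=85/4, d(CP,R)=25, d(CP,U)=35/2
step 3: merge (KT,R) at d=35/2, Q=-425/4; branch lengths KT→83/8, R→57/8; new cluster KRT
  updated: d(CP,KRT)=115/8, d(E,KRT)=45/4, d(KRT,U)=10
step 4: merge (CP,E) at d=19/2, Q=-409/8; branch lengths CP→253/32, E→51/32; new cluster CEP
  updated: d(CEP,KRT)=129/16, d(CEP,U)=8
step 5: merge (CEP,KRT) at d=129/16, Q=-417/16; branch lengths CEP→97/32, KRT→161/32; new cluster CEKPRT
  updated: d(CEKPRT,U)=159/32
step 6: merge (CEKPRT,U) at d=159/32; branch lengths CEKPRT→159/64, U→159/64; new cluster CEKPRTU
final tree: ((((C:-63/16,P:143/16):253/32,E:51/32):97/32,((K:9/2,T:-3/2):83/8,R:57/8):161/32):159/64,U:159/64)
total length: 1537/32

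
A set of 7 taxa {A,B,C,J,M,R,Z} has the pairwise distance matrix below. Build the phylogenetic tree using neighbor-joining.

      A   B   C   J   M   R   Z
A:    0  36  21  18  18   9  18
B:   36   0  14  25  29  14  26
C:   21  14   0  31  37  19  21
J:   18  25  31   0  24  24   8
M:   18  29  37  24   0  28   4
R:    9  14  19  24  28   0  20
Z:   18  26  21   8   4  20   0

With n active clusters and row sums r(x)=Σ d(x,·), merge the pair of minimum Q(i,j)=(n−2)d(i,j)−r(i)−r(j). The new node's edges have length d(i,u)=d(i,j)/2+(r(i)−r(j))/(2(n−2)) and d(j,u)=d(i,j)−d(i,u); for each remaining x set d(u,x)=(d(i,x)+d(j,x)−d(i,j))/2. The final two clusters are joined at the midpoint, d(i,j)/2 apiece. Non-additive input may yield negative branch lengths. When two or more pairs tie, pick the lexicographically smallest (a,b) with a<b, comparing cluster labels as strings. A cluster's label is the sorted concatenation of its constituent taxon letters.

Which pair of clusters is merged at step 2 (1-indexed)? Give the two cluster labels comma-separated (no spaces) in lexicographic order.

step 1: merge (B,C) at d=14, Q=-217; branch lengths B→71/10, C→69/10; new cluster BC
  updated: d(A,BC)=43/2, d(BC,J)=21, d(BC,M)=26, d(BC,R)=19/2, d(BC,Z)=33/2
step 2: merge (M,Z) at d=4, Q=-301/2; branch lengths M→99/16, Z→-35/16; new cluster MZ
  updated: d(A,MZ)=16, d(BC,MZ)=77/4, d(J,MZ)=14, d(MZ,R)=22
step 3: merge (BC,R) at d=19/2, Q=-429/4; branch lengths BC→47/8, R→29/8; new cluster BCR
  updated: d(A,BCR)=21/2, d(BCR,J)=71/4, d(BCR,MZ)=127/8
step 4: merge (A,BCR) at d=21/2, Q=-541/8; branch lengths A→171/32, BCR→165/32; new cluster ABCR
  updated: d(ABCR,J)=101/8, d(ABCR,MZ)=171/16
step 5: merge (ABCR,J) at d=101/8, Q=-597/16; branch lengths ABCR→149/32, J→255/32; new cluster ABCJR
  updated: d(ABCJR,MZ)=193/32
step 6: merge (ABCJR,MZ) at d=193/32; branch lengths ABCJR→193/64, MZ→193/64; new cluster ABCJMRZ
final tree: (((A:171/32,((B:71/10,C:69/10):47/8,R:29/8):165/32):149/32,J:255/32):193/64,(M:99/16,Z:-35/16):193/64)
total length: 1813/32

M,Z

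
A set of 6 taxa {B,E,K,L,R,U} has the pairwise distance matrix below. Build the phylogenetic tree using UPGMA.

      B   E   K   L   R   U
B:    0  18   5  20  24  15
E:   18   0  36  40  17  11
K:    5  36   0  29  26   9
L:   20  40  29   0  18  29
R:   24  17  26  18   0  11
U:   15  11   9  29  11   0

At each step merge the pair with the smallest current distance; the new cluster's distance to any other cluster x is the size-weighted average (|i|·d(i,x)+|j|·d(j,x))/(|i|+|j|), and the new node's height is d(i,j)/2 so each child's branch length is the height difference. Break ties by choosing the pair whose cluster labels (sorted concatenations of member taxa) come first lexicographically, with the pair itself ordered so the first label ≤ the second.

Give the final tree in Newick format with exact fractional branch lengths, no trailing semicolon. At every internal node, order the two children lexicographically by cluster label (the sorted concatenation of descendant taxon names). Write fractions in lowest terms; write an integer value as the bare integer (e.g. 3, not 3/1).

1. join B+K (d=5) ⇒ BK; edges |B|=5/2, |K|=5/2
  updated: d(BK,E)=27, d(BK,L)=49/2, d(BK,R)=25, d(BK,U)=12
2. join E+U (d=11) ⇒ EU; edges |E|=11/2, |U|=11/2
  updated: d(BK,EU)=39/2, d(EU,L)=69/2, d(EU,R)=14
3. join EU+R (d=14) ⇒ ERU; edges |EU|=3/2, |R|=7
  updated: d(BK,ERU)=64/3, d(ERU,L)=29
4. join BK+ERU (d=64/3) ⇒ BEKRU; edges |BK|=49/6, |ERU|=11/3
  updated: d(BEKRU,L)=136/5
5. join BEKRU+L (d=136/5) ⇒ BEKLRU; edges |BEKRU|=44/15, |L|=68/5
final tree: (((B:5/2,K:5/2):49/6,((E:11/2,U:11/2):3/2,R:7):11/3):44/15,L:68/5)
total length: 793/15

(((B:5/2,K:5/2):49/6,((E:11/2,U:11/2):3/2,R:7):11/3):44/15,L:68/5)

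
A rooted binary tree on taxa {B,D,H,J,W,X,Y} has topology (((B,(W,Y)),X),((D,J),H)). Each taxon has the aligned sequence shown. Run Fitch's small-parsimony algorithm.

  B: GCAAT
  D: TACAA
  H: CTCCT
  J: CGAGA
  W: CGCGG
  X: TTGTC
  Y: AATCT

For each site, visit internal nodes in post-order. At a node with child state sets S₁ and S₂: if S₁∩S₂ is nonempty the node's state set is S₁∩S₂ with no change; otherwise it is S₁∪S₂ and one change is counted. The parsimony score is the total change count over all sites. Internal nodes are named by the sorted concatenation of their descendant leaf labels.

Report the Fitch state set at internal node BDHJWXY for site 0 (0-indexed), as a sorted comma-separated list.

C

[col 0] WY: children W:{C}, Y:{A} ∪→ {A,C}; cost 1
[col 0] BWY: children B:{G}, WY:{A,C} ∪→ {A,C,G}; cost 1
[col 0] BWXY: children BWY:{A,C,G}, X:{T} ∪→ {A,C,G,T}; cost 1
[col 0] DJ: children D:{T}, J:{C} ∪→ {C,T}; cost 1
[col 0] DHJ: children DJ:{C,T}, H:{C} ∩→ {C}; cost 0
[col 0] BDHJWXY: children BWXY:{A,C,G,T}, DHJ:{C} ∩→ {C}; cost 0
[col 1] WY: children W:{G}, Y:{A} ∪→ {A,G}; cost 1
[col 1] BWY: children B:{C}, WY:{A,G} ∪→ {A,C,G}; cost 1
[col 1] BWXY: children BWY:{A,C,G}, X:{T} ∪→ {A,C,G,T}; cost 1
[col 1] DJ: children D:{A}, J:{G} ∪→ {A,G}; cost 1
[col 1] DHJ: children DJ:{A,G}, H:{T} ∪→ {A,G,T}; cost 1
[col 1] BDHJWXY: children BWXY:{A,C,G,T}, DHJ:{A,G,T} ∩→ {A,G,T}; cost 0
[col 2] WY: children W:{C}, Y:{T} ∪→ {C,T}; cost 1
[col 2] BWY: children B:{A}, WY:{C,T} ∪→ {A,C,T}; cost 1
[col 2] BWXY: children BWY:{A,C,T}, X:{G} ∪→ {A,C,G,T}; cost 1
[col 2] DJ: children D:{C}, J:{A} ∪→ {A,C}; cost 1
[col 2] DHJ: children DJ:{A,C}, H:{C} ∩→ {C}; cost 0
[col 2] BDHJWXY: children BWXY:{A,C,G,T}, DHJ:{C} ∩→ {C}; cost 0
[col 3] WY: children W:{G}, Y:{C} ∪→ {C,G}; cost 1
[col 3] BWY: children B:{A}, WY:{C,G} ∪→ {A,C,G}; cost 1
[col 3] BWXY: children BWY:{A,C,G}, X:{T} ∪→ {A,C,G,T}; cost 1
[col 3] DJ: children D:{A}, J:{G} ∪→ {A,G}; cost 1
[col 3] DHJ: children DJ:{A,G}, H:{C} ∪→ {A,C,G}; cost 1
[col 3] BDHJWXY: children BWXY:{A,C,G,T}, DHJ:{A,C,G} ∩→ {A,C,G}; cost 0
[col 4] WY: children W:{G}, Y:{T} ∪→ {G,T}; cost 1
[col 4] BWY: children B:{T}, WY:{G,T} ∩→ {T}; cost 0
[col 4] BWXY: children BWY:{T}, X:{C} ∪→ {C,T}; cost 1
[col 4] DJ: children D:{A}, J:{A} ∩→ {A}; cost 0
[col 4] DHJ: children DJ:{A}, H:{T} ∪→ {A,T}; cost 1
[col 4] BDHJWXY: children BWXY:{C,T}, DHJ:{A,T} ∩→ {T}; cost 0
per-site changes: [4, 5, 4, 5, 3]; total = 21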